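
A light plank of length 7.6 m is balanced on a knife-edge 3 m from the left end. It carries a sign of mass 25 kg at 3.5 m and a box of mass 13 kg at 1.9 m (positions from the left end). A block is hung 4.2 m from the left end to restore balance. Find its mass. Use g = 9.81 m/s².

m ≈ 1.5 kg

Choose the knife-edge (at 3 m from the left end) as the axis so the support reaction has zero arm there.
Sign: 25 × 9.81 = 245.2 N down at 3.5 m → arm 0.5 m, τ = 245.2 × 0.5 = 122.6 N·m clockwise.
Box: 13 × 9.81 = 127.5 N down at 1.9 m → arm 1.1 m, τ = 127.5 × 1.1 = 140.2 N·m counterclockwise.
Net moment of known loads = 17.6 N·m counterclockwise.
An unknown mass m at 4.2 m has arm 1.2 m; its moment is m·g·1.2 clockwise.
Balancing moments: m × 9.81 × 1.2 = 17.6, giving m = 17.6 / (9.81 × 1.2) = 1.5 kg.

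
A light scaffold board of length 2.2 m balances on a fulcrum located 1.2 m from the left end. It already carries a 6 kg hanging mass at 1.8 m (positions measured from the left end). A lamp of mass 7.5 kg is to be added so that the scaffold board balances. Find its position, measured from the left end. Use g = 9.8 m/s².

x ≈ 0.72 m from the left end

Choose the fulcrum (at 1.2 m from the left end) as the axis so the support reaction has zero arm there.
Hanging mass: 6 × 9.8 = 58.8 N down at 1.8 m → arm 0.6 m, τ = 58.8 × 0.6 = 35.28 N·m clockwise.
Net moment of existing loads = 35.28 N·m clockwise.
The lamp weighs 7.5 × 9.8 = 73.5 N and must supply an equal counterclockwise moment, so its lever arm about the fulcrum is 35.28 / 73.5 = 0.48 m.
That puts it at 1.2 − 0.48 = 0.72 m from the left end.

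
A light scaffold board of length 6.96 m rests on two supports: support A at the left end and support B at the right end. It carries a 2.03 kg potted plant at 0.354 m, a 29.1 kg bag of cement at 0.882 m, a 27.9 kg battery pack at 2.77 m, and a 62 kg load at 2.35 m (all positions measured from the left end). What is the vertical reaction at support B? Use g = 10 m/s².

Choose support A as the axis so its reaction then has zero moment arm.
Potted plant: 2.03 × 10 = 20.3 N down at 0.354 m → arm 0.354 m, τ = 20.3 × 0.354 = 7.186 N·m clockwise.
Bag of cement: 29.1 × 10 = 291 N down at 0.882 m → arm 0.882 m, τ = 291 × 0.882 = 256.7 N·m clockwise.
Battery pack: 27.9 × 10 = 279 N down at 2.77 m → arm 2.77 m, τ = 279 × 2.77 = 772.8 N·m clockwise.
Load: 62 × 10 = 620 N down at 2.35 m → arm 2.35 m, τ = 620 × 2.35 = 1457 N·m clockwise.
Net load moment about support A = 2494 N·m clockwise.
Reaction R at support B is upward at 6.96 m, arm 6.96 m → moment R × 6.96 counterclockwise.
Setting net torque to zero: R × 6.96 = 2494 → R = 358 N.

R_B ≈ 358 N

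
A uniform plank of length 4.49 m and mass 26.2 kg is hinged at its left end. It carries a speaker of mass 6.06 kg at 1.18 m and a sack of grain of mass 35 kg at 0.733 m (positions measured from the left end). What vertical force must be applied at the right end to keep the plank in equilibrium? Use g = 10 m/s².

F ≈ 204 N

About the left end:
Beam weight: 26.2 × 10 = 262 N down at 2.245 m → arm 2.245 m, τ = 262 × 2.245 = 588.2 N·m clockwise.
Speaker: 6.06 × 10 = 60.6 N down at 1.18 m → arm 1.18 m, τ = 60.6 × 1.18 = 71.51 N·m clockwise.
Sack of grain: 35 × 10 = 350 N down at 0.733 m → arm 0.733 m, τ = 350 × 0.733 = 256.6 N·m clockwise.
Net moment of the loads = 916.3 N·m clockwise.
The upward force F acts at the right end, arm 4.49 m, giving F × 4.49 counterclockwise.
Setting net torque to zero: F × 4.49 = 916.3 → F = 916.3 / 4.49 = 204 N.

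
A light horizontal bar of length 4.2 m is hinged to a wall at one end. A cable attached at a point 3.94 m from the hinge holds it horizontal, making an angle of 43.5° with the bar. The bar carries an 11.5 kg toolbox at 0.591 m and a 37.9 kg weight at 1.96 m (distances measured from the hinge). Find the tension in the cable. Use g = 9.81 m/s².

Choose the hinge as the axis so the unknown hinge reaction has zero arm there.
Toolbox: 11.5 × 9.81 = 112.8 N down at 0.591 m → arm 0.591 m, τ = 112.8 × 0.591 = 66.66 N·m clockwise.
Weight: 37.9 × 9.81 = 371.8 N down at 1.96 m → arm 1.96 m, τ = 371.8 × 1.96 = 728.7 N·m clockwise.
Total clockwise load moment = 795.4 N·m.
The cable tension T acts at 3.94 m; only its component perpendicular to the bar, T sinθ, produces torque. sin 43.5° = 0.6884.
For rotational equilibrium, T × 3.94 × 0.6884 = 795.4, so T = 795.4 / 2.712 = 293 N.

T ≈ 293 N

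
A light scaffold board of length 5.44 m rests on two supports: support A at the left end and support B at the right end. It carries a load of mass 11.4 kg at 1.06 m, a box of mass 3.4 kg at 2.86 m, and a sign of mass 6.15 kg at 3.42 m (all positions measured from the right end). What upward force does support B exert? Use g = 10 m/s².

Sum moments about support A (its reaction then has zero moment arm).
Load: 11.4 × 10 = 114 N down at 1.06 m → arm 4.38 m, τ = 114 × 4.38 = 499.3 N·m clockwise.
Box: 3.4 × 10 = 34 N down at 2.86 m → arm 2.58 m, τ = 34 × 2.58 = 87.72 N·m clockwise.
Sign: 6.15 × 10 = 61.5 N down at 3.42 m → arm 2.02 m, τ = 61.5 × 2.02 = 124.2 N·m clockwise.
Net load moment about support A = 711.2 N·m clockwise.
Reaction R at support B is upward at 0 m, arm 5.44 m → moment R × 5.44 counterclockwise.
Στ = 0 ⇒ R × 5.44 = 711.2 ⇒ R = 131 N.

R_B ≈ 131 N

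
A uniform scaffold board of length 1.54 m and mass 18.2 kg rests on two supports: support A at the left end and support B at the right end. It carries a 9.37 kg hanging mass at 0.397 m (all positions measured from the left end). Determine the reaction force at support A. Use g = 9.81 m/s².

Choose support B as the axis so its reaction then has zero moment arm.
Beam weight: 18.2 × 9.81 = 178.5 N down at 0.77 m → arm 0.77 m, τ = 178.5 × 0.77 = 137.4 N·m counterclockwise.
Hanging mass: 9.37 × 9.81 = 91.92 N down at 0.397 m → arm 1.143 m, τ = 91.92 × 1.143 = 105.1 N·m counterclockwise.
Net load moment about support B = 242.5 N·m counterclockwise.
Reaction R at support A is upward at 0 m, arm 1.54 m → moment R × 1.54 clockwise.
Balancing moments: R × 1.54 = 242.5, giving R = 157 N.

R_A ≈ 157 N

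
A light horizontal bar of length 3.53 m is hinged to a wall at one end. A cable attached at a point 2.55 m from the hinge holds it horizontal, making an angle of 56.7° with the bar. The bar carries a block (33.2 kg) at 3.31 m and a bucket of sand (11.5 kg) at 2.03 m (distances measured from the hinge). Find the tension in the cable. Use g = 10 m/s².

T ≈ 625 N

Sum moments about the hinge (the unknown hinge reaction has zero arm there).
Block: 33.2 × 10 = 332 N down at 3.31 m → arm 3.31 m, τ = 332 × 3.31 = 1099 N·m clockwise.
Bucket of sand: 11.5 × 10 = 115 N down at 2.03 m → arm 2.03 m, τ = 115 × 2.03 = 233.4 N·m clockwise.
Total clockwise load moment = 1332 N·m.
The cable tension T acts at 2.55 m; only its component perpendicular to the bar, T sinθ, produces torque. sin 56.7° = 0.8358.
Balancing moments: T × 2.55 × 0.8358 = 1332, giving T = 1332 / 2.131 = 625 N.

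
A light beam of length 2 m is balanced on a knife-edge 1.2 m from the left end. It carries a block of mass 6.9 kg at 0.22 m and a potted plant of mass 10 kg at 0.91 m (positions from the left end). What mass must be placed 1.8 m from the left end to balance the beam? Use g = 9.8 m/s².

m ≈ 16.1 kg

Taking torques about the knife-edge (at 1.2 m from the left end):
Block: 6.9 × 9.8 = 67.62 N down at 0.22 m → arm 0.98 m, τ = 67.62 × 0.98 = 66.27 N·m counterclockwise.
Potted plant: 10 × 9.8 = 98 N down at 0.91 m → arm 0.29 m, τ = 98 × 0.29 = 28.42 N·m counterclockwise.
Net moment of known loads = 94.69 N·m counterclockwise.
An unknown mass m at 1.8 m has arm 0.6 m; its moment is m·g·0.6 clockwise.
Balancing moments: m × 9.8 × 0.6 = 94.69, giving m = 94.69 / (9.8 × 0.6) = 16.1 kg.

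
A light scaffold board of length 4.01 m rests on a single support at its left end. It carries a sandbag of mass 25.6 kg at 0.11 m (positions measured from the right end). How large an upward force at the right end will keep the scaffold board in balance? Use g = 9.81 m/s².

F ≈ 244 N

Take moments about the left end.
Sandbag: 25.6 × 9.81 = 251.1 N down at 0.11 m → arm 3.9 m, τ = 251.1 × 3.9 = 979.3 N·m clockwise.
Net moment of the loads = 979.3 N·m clockwise.
The upward force F acts at the right end, arm 4.01 m, giving F × 4.01 counterclockwise.
Setting net torque to zero: F × 4.01 = 979.3 → F = 979.3 / 4.01 = 244 N.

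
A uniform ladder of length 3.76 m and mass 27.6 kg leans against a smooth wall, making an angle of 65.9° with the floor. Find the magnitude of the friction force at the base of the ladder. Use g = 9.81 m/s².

f ≈ 60.6 N

Sum moments about the foot of the ladder (the floor normal and friction both act there and drop out).
Ladder weight 27.6×9.81 = 270.8 N acts at 1.88 m along the ladder; its horizontal arm is 1.88·cos65.9° = 0.7677 m → τ = 207.9 N·m clockwise.
Wall normal N acts horizontally at the top; its moment arm is the height L sinθ = 3.76·sin65.9° = 3.432 m, counterclockwise.
For rotational equilibrium, N × 3.432 = 207.9, so N = 60.6 N.
ΣFx = 0: friction at the foot balances the wall's push, so f = N_wall = 60.6 N.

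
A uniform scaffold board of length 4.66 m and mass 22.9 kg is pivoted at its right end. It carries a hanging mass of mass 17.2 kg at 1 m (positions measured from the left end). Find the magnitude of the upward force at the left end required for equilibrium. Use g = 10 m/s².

F ≈ 250 N

Taking torques about the right end:
Beam weight: 22.9 × 10 = 229 N down at 2.33 m → arm 2.33 m, τ = 229 × 2.33 = 533.6 N·m counterclockwise.
Hanging mass: 17.2 × 10 = 172 N down at 1 m → arm 3.66 m, τ = 172 × 3.66 = 629.5 N·m counterclockwise.
Net moment of the loads = 1163 N·m counterclockwise.
The upward force F acts at the left end, arm 4.66 m, giving F × 4.66 clockwise.
Balancing moments: F × 4.66 = 1163, giving F = 1163 / 4.66 = 250 N.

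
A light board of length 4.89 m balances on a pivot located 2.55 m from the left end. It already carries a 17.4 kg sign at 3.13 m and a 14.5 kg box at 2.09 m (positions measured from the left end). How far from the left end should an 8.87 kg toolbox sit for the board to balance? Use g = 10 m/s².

x ≈ 2.16 m from the left end

Taking torques about the pivot (at 2.55 m from the left end):
Sign: 17.4 × 10 = 174 N down at 3.13 m → arm 0.58 m, τ = 174 × 0.58 = 100.9 N·m clockwise.
Box: 14.5 × 10 = 145 N down at 2.09 m → arm 0.46 m, τ = 145 × 0.46 = 66.7 N·m counterclockwise.
Net moment of existing loads = 34.2 N·m clockwise.
The toolbox weighs 8.87 × 10 = 88.7 N and must supply an equal counterclockwise moment, so its lever arm about the pivot is 34.2 / 88.7 = 0.386 m.
That puts it at 2.55 − 0.386 = 2.16 m from the left end.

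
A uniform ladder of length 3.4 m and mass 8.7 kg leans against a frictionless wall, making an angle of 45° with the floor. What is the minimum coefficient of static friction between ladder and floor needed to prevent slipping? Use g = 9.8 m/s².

μ_min ≈ 0.5

Take moments about the foot of the ladder.
Ladder weight 8.7×9.8 = 85.26 N acts at 1.7 m along the ladder; its horizontal arm is 1.7·cos45° = 1.202 m → τ = 102.5 N·m clockwise.
Wall normal N acts horizontally at the top; its moment arm is the height L sinθ = 3.4·sin45° = 2.404 m, counterclockwise.
Balancing moments: N × 2.404 = 102.5, giving N = 42.64 N.
ΣFx = 0 ⇒ f = N_wall = 42.64 N. ΣFy = 0 ⇒ N_floor = 85.26 N.
μ_min = f / N_floor = 42.64 / 85.26 = 0.5.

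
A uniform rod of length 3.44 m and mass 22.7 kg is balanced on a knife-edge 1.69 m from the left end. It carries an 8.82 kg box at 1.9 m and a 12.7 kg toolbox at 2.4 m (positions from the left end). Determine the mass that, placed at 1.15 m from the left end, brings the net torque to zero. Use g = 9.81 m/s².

Take moments about the knife-edge (at 1.69 m from the left end).
Beam weight: 22.7 × 9.81 = 222.7 N down at 1.72 m → arm 0.03 m, τ = 222.7 × 0.03 = 6.681 N·m clockwise.
Box: 8.82 × 9.81 = 86.52 N down at 1.9 m → arm 0.21 m, τ = 86.52 × 0.21 = 18.17 N·m clockwise.
Toolbox: 12.7 × 9.81 = 124.6 N down at 2.4 m → arm 0.71 m, τ = 124.6 × 0.71 = 88.47 N·m clockwise.
Net moment of known loads = 113.3 N·m clockwise.
An unknown mass m at 1.15 m has arm 0.54 m; its moment is m·g·0.54 counterclockwise.
For rotational equilibrium, m × 9.81 × 0.54 = 113.3, so m = 113.3 / (9.81 × 0.54) = 21.4 kg.

m ≈ 21.4 kg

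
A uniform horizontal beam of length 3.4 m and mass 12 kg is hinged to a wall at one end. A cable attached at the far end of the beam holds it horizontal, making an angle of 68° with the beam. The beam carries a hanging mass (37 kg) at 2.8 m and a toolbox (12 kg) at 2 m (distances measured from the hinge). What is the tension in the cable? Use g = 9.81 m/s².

Sum moments about the hinge (the unknown hinge reaction has zero arm there).
Beam weight: 12 × 9.81 = 117.7 N down at 1.7 m → arm 1.7 m, τ = 117.7 × 1.7 = 200.1 N·m clockwise.
Hanging mass: 37 × 9.81 = 363 N down at 2.8 m → arm 2.8 m, τ = 363 × 2.8 = 1016 N·m clockwise.
Toolbox: 12 × 9.81 = 117.7 N down at 2 m → arm 2 m, τ = 117.7 × 2 = 235.4 N·m clockwise.
Total clockwise load moment = 1452 N·m.
The cable tension T acts at 3.4 m; only its component perpendicular to the beam, T sinθ, produces torque. sin 68° = 0.9272.
For rotational equilibrium, T × 3.4 × 0.9272 = 1452, so T = 1452 / 3.152 = 461 N.

T ≈ 461 N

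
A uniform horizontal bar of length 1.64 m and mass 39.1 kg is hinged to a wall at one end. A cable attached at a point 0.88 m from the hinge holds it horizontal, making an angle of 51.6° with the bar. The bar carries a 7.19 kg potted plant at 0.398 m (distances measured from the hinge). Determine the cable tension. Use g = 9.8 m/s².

About the hinge:
Beam weight: 39.1 × 9.8 = 383.2 N down at 0.82 m → arm 0.82 m, τ = 383.2 × 0.82 = 314.2 N·m clockwise.
Potted plant: 7.19 × 9.8 = 70.46 N down at 0.398 m → arm 0.398 m, τ = 70.46 × 0.398 = 28.04 N·m clockwise.
Total clockwise load moment = 342.2 N·m.
The cable tension T acts at 0.88 m; only its component perpendicular to the bar, T sinθ, produces torque. sin 51.6° = 0.7837.
Στ = 0 ⇒ T × 0.88 × 0.7837 = 342.2 ⇒ T = 342.2 / 0.6897 = 496 N.

T ≈ 496 N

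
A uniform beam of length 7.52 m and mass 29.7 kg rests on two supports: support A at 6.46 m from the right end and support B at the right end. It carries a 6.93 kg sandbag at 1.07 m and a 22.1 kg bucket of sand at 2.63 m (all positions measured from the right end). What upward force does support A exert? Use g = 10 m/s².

R_A ≈ 274 N

About support B:
Beam weight: 29.7 × 10 = 297 N down at 3.76 m → arm 3.76 m, τ = 297 × 3.76 = 1117 N·m counterclockwise.
Sandbag: 6.93 × 10 = 69.3 N down at 1.07 m → arm 1.07 m, τ = 69.3 × 1.07 = 74.15 N·m counterclockwise.
Bucket of sand: 22.1 × 10 = 221 N down at 2.63 m → arm 2.63 m, τ = 221 × 2.63 = 581.2 N·m counterclockwise.
Net load moment about support B = 1772 N·m counterclockwise.
Reaction R at support A is upward at 6.46 m, arm 6.46 m → moment R × 6.46 clockwise.
Balancing moments: R × 6.46 = 1772, giving R = 274 N.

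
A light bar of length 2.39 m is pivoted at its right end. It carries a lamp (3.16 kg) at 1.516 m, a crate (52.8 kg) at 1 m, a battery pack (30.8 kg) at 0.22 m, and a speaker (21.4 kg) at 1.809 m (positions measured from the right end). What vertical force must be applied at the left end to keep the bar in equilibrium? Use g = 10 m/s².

F ≈ 431 N

Sum moments about the right end (the unknown pivot reaction has zero arm there).
Lamp: 3.16 × 10 = 31.6 N down at 1.516 m → arm 1.516 m, τ = 31.6 × 1.516 = 47.91 N·m counterclockwise.
Crate: 52.8 × 10 = 528 N down at 1 m → arm 1 m, τ = 528 × 1 = 528 N·m counterclockwise.
Battery pack: 30.8 × 10 = 308 N down at 0.22 m → arm 0.22 m, τ = 308 × 0.22 = 67.76 N·m counterclockwise.
Speaker: 21.4 × 10 = 214 N down at 1.809 m → arm 1.809 m, τ = 214 × 1.809 = 387.1 N·m counterclockwise.
Net moment of the loads = 1031 N·m counterclockwise.
The upward force F acts at the left end, arm 2.39 m, giving F × 2.39 clockwise.
Setting net torque to zero: F × 2.39 = 1031 → F = 1031 / 2.39 = 431 N.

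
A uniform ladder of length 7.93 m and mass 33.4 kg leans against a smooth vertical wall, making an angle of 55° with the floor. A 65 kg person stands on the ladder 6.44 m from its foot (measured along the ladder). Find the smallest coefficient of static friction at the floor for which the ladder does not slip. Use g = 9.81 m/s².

Take moments about the foot of the ladder.
Ladder weight 33.4×9.81 = 327.7 N acts at 3.965 m along the ladder; its horizontal arm is 3.965·cos55° = 2.274 m → τ = 745.2 N·m clockwise.
Person: 65×9.81 = 637.6 N at 6.44 m → arm 3.694 m → τ = 2355 N·m clockwise.
Wall normal N acts horizontally at the top; its moment arm is the height L sinθ = 7.93·sin55° = 6.496 m, counterclockwise.
Setting net torque to zero: N × 6.496 = 3100 → N = 477.2 N.
ΣFx = 0 ⇒ f = N_wall = 477.2 N. ΣFy = 0 ⇒ N_floor = 965.3 N.
μ_min = f / N_floor = 477.2 / 965.3 = 0.494.

μ_min ≈ 0.494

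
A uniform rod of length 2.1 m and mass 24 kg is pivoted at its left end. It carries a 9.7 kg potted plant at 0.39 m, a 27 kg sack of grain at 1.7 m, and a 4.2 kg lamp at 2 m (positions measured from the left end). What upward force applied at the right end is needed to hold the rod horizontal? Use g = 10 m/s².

F ≈ 397 N

Choose the left end as the axis so the unknown pivot reaction has zero arm there.
Beam weight: 24 × 10 = 240 N down at 1.05 m → arm 1.05 m, τ = 240 × 1.05 = 252 N·m clockwise.
Potted plant: 9.7 × 10 = 97 N down at 0.39 m → arm 0.39 m, τ = 97 × 0.39 = 37.83 N·m clockwise.
Sack of grain: 27 × 10 = 270 N down at 1.7 m → arm 1.7 m, τ = 270 × 1.7 = 459 N·m clockwise.
Lamp: 4.2 × 10 = 42 N down at 2 m → arm 2 m, τ = 42 × 2 = 84 N·m clockwise.
Net moment of the loads = 832.8 N·m clockwise.
The upward force F acts at the right end, arm 2.1 m, giving F × 2.1 counterclockwise.
For rotational equilibrium, F × 2.1 = 832.8, so F = 832.8 / 2.1 = 397 N.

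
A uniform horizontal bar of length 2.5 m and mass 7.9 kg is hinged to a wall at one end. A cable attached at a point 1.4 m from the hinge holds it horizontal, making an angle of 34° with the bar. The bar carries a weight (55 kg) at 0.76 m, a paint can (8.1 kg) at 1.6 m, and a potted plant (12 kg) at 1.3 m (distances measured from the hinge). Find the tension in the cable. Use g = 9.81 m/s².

Choose the hinge as the axis so the unknown hinge reaction has zero arm there.
Beam weight: 7.9 × 9.81 = 77.5 N down at 1.25 m → arm 1.25 m, τ = 77.5 × 1.25 = 96.88 N·m clockwise.
Weight: 55 × 9.81 = 539.6 N down at 0.76 m → arm 0.76 m, τ = 539.6 × 0.76 = 410.1 N·m clockwise.
Paint can: 8.1 × 9.81 = 79.46 N down at 1.6 m → arm 1.6 m, τ = 79.46 × 1.6 = 127.1 N·m clockwise.
Potted plant: 12 × 9.81 = 117.7 N down at 1.3 m → arm 1.3 m, τ = 117.7 × 1.3 = 153 N·m clockwise.
Total clockwise load moment = 787.1 N·m.
The cable tension T acts at 1.4 m; only its component perpendicular to the bar, T sinθ, produces torque. sin 34° = 0.5592.
Στ = 0 ⇒ T × 1.4 × 0.5592 = 787.1 ⇒ T = 787.1 / 0.7829 = 1010 N.

T ≈ 1010 N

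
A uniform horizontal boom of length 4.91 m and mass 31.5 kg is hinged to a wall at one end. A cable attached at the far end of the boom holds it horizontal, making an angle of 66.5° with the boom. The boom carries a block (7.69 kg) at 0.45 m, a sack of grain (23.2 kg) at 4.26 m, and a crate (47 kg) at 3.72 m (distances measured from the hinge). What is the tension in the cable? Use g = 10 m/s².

About the hinge:
Beam weight: 31.5 × 10 = 315 N down at 2.455 m → arm 2.455 m, τ = 315 × 2.455 = 773.3 N·m clockwise.
Block: 7.69 × 10 = 76.9 N down at 0.45 m → arm 0.45 m, τ = 76.9 × 0.45 = 34.61 N·m clockwise.
Sack of grain: 23.2 × 10 = 232 N down at 4.26 m → arm 4.26 m, τ = 232 × 4.26 = 988.3 N·m clockwise.
Crate: 47 × 10 = 470 N down at 3.72 m → arm 3.72 m, τ = 470 × 3.72 = 1748 N·m clockwise.
Total clockwise load moment = 3544 N·m.
The cable tension T acts at 4.91 m; only its component perpendicular to the boom, T sinθ, produces torque. sin 66.5° = 0.9171.
For rotational equilibrium, T × 4.91 × 0.9171 = 3544, so T = 3544 / 4.503 = 787 N.

T ≈ 787 N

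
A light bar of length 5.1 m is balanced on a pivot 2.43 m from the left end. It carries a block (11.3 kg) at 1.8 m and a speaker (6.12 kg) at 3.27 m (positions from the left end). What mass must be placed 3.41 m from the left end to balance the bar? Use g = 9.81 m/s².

Taking torques about the pivot (at 2.43 m from the left end):
Block: 11.3 × 9.81 = 110.9 N down at 1.8 m → arm 0.63 m, τ = 110.9 × 0.63 = 69.87 N·m counterclockwise.
Speaker: 6.12 × 9.81 = 60.04 N down at 3.27 m → arm 0.84 m, τ = 60.04 × 0.84 = 50.43 N·m clockwise.
Net moment of known loads = 19.44 N·m counterclockwise.
An unknown mass m at 3.41 m has arm 0.98 m; its moment is m·g·0.98 clockwise.
Balancing moments: m × 9.81 × 0.98 = 19.44, giving m = 19.44 / (9.81 × 0.98) = 2.02 kg.

m ≈ 2.02 kg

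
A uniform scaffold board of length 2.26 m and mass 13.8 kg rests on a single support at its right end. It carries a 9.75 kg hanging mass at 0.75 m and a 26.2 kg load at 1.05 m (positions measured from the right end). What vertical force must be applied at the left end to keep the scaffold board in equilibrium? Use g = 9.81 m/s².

Take moments about the right end.
Beam weight: 13.8 × 9.81 = 135.4 N down at 1.13 m → arm 1.13 m, τ = 135.4 × 1.13 = 153 N·m counterclockwise.
Hanging mass: 9.75 × 9.81 = 95.65 N down at 0.75 m → arm 0.75 m, τ = 95.65 × 0.75 = 71.74 N·m counterclockwise.
Load: 26.2 × 9.81 = 257 N down at 1.05 m → arm 1.05 m, τ = 257 × 1.05 = 269.9 N·m counterclockwise.
Net moment of the loads = 494.6 N·m counterclockwise.
The upward force F acts at the left end, arm 2.26 m, giving F × 2.26 clockwise.
For rotational equilibrium, F × 2.26 = 494.6, so F = 494.6 / 2.26 = 219 N.

F ≈ 219 N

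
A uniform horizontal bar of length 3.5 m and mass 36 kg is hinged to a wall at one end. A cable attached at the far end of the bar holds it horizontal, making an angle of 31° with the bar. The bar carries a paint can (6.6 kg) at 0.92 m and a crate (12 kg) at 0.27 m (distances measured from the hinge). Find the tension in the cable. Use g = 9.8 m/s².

About the hinge:
Beam weight: 36 × 9.8 = 352.8 N down at 1.75 m → arm 1.75 m, τ = 352.8 × 1.75 = 617.4 N·m clockwise.
Paint can: 6.6 × 9.8 = 64.68 N down at 0.92 m → arm 0.92 m, τ = 64.68 × 0.92 = 59.51 N·m clockwise.
Crate: 12 × 9.8 = 117.6 N down at 0.27 m → arm 0.27 m, τ = 117.6 × 0.27 = 31.75 N·m clockwise.
Total clockwise load moment = 708.7 N·m.
The cable tension T acts at 3.5 m; only its component perpendicular to the bar, T sinθ, produces torque. sin 31° = 0.515.
Balancing moments: T × 3.5 × 0.515 = 708.7, giving T = 708.7 / 1.802 = 393 N.

T ≈ 393 N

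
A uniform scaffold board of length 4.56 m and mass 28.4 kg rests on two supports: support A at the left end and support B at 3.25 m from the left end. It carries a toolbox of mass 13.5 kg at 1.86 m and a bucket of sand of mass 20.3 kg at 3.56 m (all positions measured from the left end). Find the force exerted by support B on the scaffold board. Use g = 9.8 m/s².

R_B ≈ 489 N

Choose support A as the axis so its reaction then has zero moment arm.
Beam weight: 28.4 × 9.8 = 278.3 N down at 2.28 m → arm 2.28 m, τ = 278.3 × 2.28 = 634.5 N·m clockwise.
Toolbox: 13.5 × 9.8 = 132.3 N down at 1.86 m → arm 1.86 m, τ = 132.3 × 1.86 = 246.1 N·m clockwise.
Bucket of sand: 20.3 × 9.8 = 198.9 N down at 3.56 m → arm 3.56 m, τ = 198.9 × 3.56 = 708.1 N·m clockwise.
Net load moment about support A = 1589 N·m clockwise.
Reaction R at support B is upward at 3.25 m, arm 3.25 m → moment R × 3.25 counterclockwise.
For rotational equilibrium, R × 3.25 = 1589, so R = 489 N.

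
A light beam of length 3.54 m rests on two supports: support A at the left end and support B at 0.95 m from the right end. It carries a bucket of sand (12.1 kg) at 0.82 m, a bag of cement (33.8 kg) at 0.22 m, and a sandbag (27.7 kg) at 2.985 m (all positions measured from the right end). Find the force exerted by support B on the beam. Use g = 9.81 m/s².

About support A:
Bucket of sand: 12.1 × 9.81 = 118.7 N down at 0.82 m → arm 2.72 m, τ = 118.7 × 2.72 = 322.9 N·m clockwise.
Bag of cement: 33.8 × 9.81 = 331.6 N down at 0.22 m → arm 3.32 m, τ = 331.6 × 3.32 = 1101 N·m clockwise.
Sandbag: 27.7 × 9.81 = 271.7 N down at 2.985 m → arm 0.555 m, τ = 271.7 × 0.555 = 150.8 N·m clockwise.
Net load moment about support A = 1575 N·m clockwise.
Reaction R at support B is upward at 0.95 m, arm 2.59 m → moment R × 2.59 counterclockwise.
Στ = 0 ⇒ R × 2.59 = 1575 ⇒ R = 608 N.

R_B ≈ 608 N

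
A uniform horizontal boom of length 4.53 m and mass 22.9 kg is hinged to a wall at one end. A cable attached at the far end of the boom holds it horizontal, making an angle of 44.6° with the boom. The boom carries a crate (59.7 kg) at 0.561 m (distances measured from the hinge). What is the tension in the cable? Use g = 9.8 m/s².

About the hinge:
Beam weight: 22.9 × 9.8 = 224.4 N down at 2.265 m → arm 2.265 m, τ = 224.4 × 2.265 = 508.3 N·m clockwise.
Crate: 59.7 × 9.8 = 585.1 N down at 0.561 m → arm 0.561 m, τ = 585.1 × 0.561 = 328.2 N·m clockwise.
Total clockwise load moment = 836.5 N·m.
The cable tension T acts at 4.53 m; only its component perpendicular to the boom, T sinθ, produces torque. sin 44.6° = 0.7022.
Setting net torque to zero: T × 4.53 × 0.7022 = 836.5 → T = 836.5 / 3.181 = 263 N.

T ≈ 263 N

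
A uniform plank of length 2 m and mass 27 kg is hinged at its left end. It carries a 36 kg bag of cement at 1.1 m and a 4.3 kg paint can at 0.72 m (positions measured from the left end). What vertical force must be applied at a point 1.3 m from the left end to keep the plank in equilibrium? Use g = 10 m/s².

F ≈ 536 N

Choose the left end as the axis so the unknown pivot reaction has zero arm there.
Beam weight: 27 × 10 = 270 N down at 1 m → arm 1 m, τ = 270 × 1 = 270 N·m clockwise.
Bag of cement: 36 × 10 = 360 N down at 1.1 m → arm 1.1 m, τ = 360 × 1.1 = 396 N·m clockwise.
Paint can: 4.3 × 10 = 43 N down at 0.72 m → arm 0.72 m, τ = 43 × 0.72 = 30.96 N·m clockwise.
Net moment of the loads = 697 N·m clockwise.
The upward force F acts at a point 1.3 m from the left end, arm 1.3 m, giving F × 1.3 counterclockwise.
Στ = 0 ⇒ F × 1.3 = 697 ⇒ F = 697 / 1.3 = 536 N.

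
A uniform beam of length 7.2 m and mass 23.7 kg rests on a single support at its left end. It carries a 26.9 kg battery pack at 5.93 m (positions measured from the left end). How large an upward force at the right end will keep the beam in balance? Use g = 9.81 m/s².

Taking torques about the left end:
Beam weight: 23.7 × 9.81 = 232.5 N down at 3.6 m → arm 3.6 m, τ = 232.5 × 3.6 = 837 N·m clockwise.
Battery pack: 26.9 × 9.81 = 263.9 N down at 5.93 m → arm 5.93 m, τ = 263.9 × 5.93 = 1565 N·m clockwise.
Net moment of the loads = 2402 N·m clockwise.
The upward force F acts at the right end, arm 7.2 m, giving F × 7.2 counterclockwise.
Στ = 0 ⇒ F × 7.2 = 2402 ⇒ F = 2402 / 7.2 = 334 N.

F ≈ 334 N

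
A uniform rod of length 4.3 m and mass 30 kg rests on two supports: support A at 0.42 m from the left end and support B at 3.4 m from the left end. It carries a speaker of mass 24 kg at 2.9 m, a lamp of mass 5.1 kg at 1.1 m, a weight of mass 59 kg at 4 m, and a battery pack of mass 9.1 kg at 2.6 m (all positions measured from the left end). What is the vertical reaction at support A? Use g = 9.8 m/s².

Choose support B as the axis so its reaction then has zero moment arm.
Beam weight: 30 × 9.8 = 294 N down at 2.15 m → arm 1.25 m, τ = 294 × 1.25 = 367.5 N·m counterclockwise.
Speaker: 24 × 9.8 = 235.2 N down at 2.9 m → arm 0.5 m, τ = 235.2 × 0.5 = 117.6 N·m counterclockwise.
Lamp: 5.1 × 9.8 = 49.98 N down at 1.1 m → arm 2.3 m, τ = 49.98 × 2.3 = 115 N·m counterclockwise.
Weight: 59 × 9.8 = 578.2 N down at 4 m → arm 0.6 m, τ = 578.2 × 0.6 = 346.9 N·m clockwise.
Battery pack: 9.1 × 9.8 = 89.18 N down at 2.6 m → arm 0.8 m, τ = 89.18 × 0.8 = 71.34 N·m counterclockwise.
Net load moment about support B = 324.5 N·m counterclockwise.
Reaction R at support A is upward at 0.42 m, arm 2.98 m → moment R × 2.98 clockwise.
For rotational equilibrium, R × 2.98 = 324.5, so R = 109 N.

R_A ≈ 109 N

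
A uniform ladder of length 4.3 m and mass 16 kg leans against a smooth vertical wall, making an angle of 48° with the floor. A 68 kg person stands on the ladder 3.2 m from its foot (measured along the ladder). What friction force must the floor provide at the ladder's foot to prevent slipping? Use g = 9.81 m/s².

Choose the foot of the ladder as the axis so the floor normal and friction both act there and drop out.
Ladder weight 16×9.81 = 157 N acts at 2.15 m along the ladder; its horizontal arm is 2.15·cos48° = 1.439 m → τ = 225.9 N·m clockwise.
Person: 68×9.81 = 667.1 N at 3.2 m → arm 2.141 m → τ = 1428 N·m clockwise.
Wall normal N acts horizontally at the top; its moment arm is the height L sinθ = 4.3·sin48° = 3.196 m, counterclockwise.
For rotational equilibrium, N × 3.196 = 1654, so N = 518 N.
ΣFx = 0: friction at the foot balances the wall's push, so f = N_wall = 518 N.

f ≈ 518 N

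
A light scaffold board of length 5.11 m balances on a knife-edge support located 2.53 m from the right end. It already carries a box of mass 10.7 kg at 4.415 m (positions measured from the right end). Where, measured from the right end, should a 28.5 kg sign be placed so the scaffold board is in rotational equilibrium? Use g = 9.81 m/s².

x ≈ 1.82 m from the right end

Take moments about the knife-edge support (at 2.53 m from the right end).
Box: 10.7 × 9.81 = 105 N down at 4.415 m → arm 1.885 m, τ = 105 × 1.885 = 197.9 N·m counterclockwise.
Net moment of existing loads = 197.9 N·m counterclockwise.
The sign weighs 28.5 × 9.81 = 279.6 N and must supply an equal clockwise moment, so its lever arm about the knife-edge support is 197.9 / 279.6 = 0.708 m.
That puts it at 2.53 − 0.708 = 1.82 m from the right end.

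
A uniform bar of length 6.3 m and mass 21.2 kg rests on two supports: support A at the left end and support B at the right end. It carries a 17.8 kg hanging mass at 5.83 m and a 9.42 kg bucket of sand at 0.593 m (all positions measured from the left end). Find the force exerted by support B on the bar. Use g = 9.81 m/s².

R_B ≈ 274 N

Take moments about support A.
Beam weight: 21.2 × 9.81 = 208 N down at 3.15 m → arm 3.15 m, τ = 208 × 3.15 = 655.2 N·m clockwise.
Hanging mass: 17.8 × 9.81 = 174.6 N down at 5.83 m → arm 5.83 m, τ = 174.6 × 5.83 = 1018 N·m clockwise.
Bucket of sand: 9.42 × 9.81 = 92.41 N down at 0.593 m → arm 0.593 m, τ = 92.41 × 0.593 = 54.8 N·m clockwise.
Net load moment about support A = 1728 N·m clockwise.
Reaction R at support B is upward at 6.3 m, arm 6.3 m → moment R × 6.3 counterclockwise.
For rotational equilibrium, R × 6.3 = 1728, so R = 274 N.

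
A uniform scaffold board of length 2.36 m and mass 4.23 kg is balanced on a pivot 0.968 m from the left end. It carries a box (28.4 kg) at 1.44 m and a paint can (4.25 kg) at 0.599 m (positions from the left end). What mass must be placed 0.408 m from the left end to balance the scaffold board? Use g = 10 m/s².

Sum moments about the pivot (at 0.968 m from the left end) (the support reaction has zero arm there).
Beam weight: 4.23 × 10 = 42.3 N down at 1.18 m → arm 0.212 m, τ = 42.3 × 0.212 = 8.968 N·m clockwise.
Box: 28.4 × 10 = 284 N down at 1.44 m → arm 0.472 m, τ = 284 × 0.472 = 134 N·m clockwise.
Paint can: 4.25 × 10 = 42.5 N down at 0.599 m → arm 0.369 m, τ = 42.5 × 0.369 = 15.68 N·m counterclockwise.
Net moment of known loads = 127.3 N·m clockwise.
An unknown mass m at 0.408 m has arm 0.56 m; its moment is m·g·0.56 counterclockwise.
For rotational equilibrium, m × 10 × 0.56 = 127.3, so m = 127.3 / (10 × 0.56) = 22.7 kg.

m ≈ 22.7 kg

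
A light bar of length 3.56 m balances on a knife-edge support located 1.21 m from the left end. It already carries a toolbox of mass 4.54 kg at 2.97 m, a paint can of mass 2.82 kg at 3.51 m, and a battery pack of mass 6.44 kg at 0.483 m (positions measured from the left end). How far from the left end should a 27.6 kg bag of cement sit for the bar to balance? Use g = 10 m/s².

Choose the knife-edge support (at 1.21 m from the left end) as the axis so the support reaction has zero arm there.
Toolbox: 4.54 × 10 = 45.4 N down at 2.97 m → arm 1.76 m, τ = 45.4 × 1.76 = 79.9 N·m clockwise.
Paint can: 2.82 × 10 = 28.2 N down at 3.51 m → arm 2.3 m, τ = 28.2 × 2.3 = 64.86 N·m clockwise.
Battery pack: 6.44 × 10 = 64.4 N down at 0.483 m → arm 0.727 m, τ = 64.4 × 0.727 = 46.82 N·m counterclockwise.
Net moment of existing loads = 97.94 N·m clockwise.
The bag of cement weighs 27.6 × 10 = 276 N and must supply an equal counterclockwise moment, so its lever arm about the knife-edge support is 97.94 / 276 = 0.355 m.
That puts it at 1.21 − 0.355 = 0.855 m from the left end.

x ≈ 0.855 m from the left end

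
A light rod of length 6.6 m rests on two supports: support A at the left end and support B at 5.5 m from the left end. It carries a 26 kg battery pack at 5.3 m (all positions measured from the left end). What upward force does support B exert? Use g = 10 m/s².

R_B ≈ 251 N

Sum moments about support A (its reaction then has zero moment arm).
Battery pack: 26 × 10 = 260 N down at 5.3 m → arm 5.3 m, τ = 260 × 5.3 = 1378 N·m clockwise.
Net load moment about support A = 1378 N·m clockwise.
Reaction R at support B is upward at 5.5 m, arm 5.5 m → moment R × 5.5 counterclockwise.
For rotational equilibrium, R × 5.5 = 1378, so R = 251 N.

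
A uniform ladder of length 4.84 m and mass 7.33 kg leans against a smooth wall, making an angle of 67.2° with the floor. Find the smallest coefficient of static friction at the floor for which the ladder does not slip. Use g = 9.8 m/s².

μ_min ≈ 0.21

Sum moments about the foot of the ladder (the floor normal and friction both act there and drop out).
Ladder weight 7.33×9.8 = 71.83 N acts at 2.42 m along the ladder; its horizontal arm is 2.42·cos67.2° = 0.9378 m → τ = 67.36 N·m clockwise.
Wall normal N acts horizontally at the top; its moment arm is the height L sinθ = 4.84·sin67.2° = 4.462 m, counterclockwise.
Setting net torque to zero: N × 4.462 = 67.36 → N = 15.1 N.
ΣFx = 0 ⇒ f = N_wall = 15.1 N. ΣFy = 0 ⇒ N_floor = 71.83 N.
μ_min = f / N_floor = 15.1 / 71.83 = 0.21.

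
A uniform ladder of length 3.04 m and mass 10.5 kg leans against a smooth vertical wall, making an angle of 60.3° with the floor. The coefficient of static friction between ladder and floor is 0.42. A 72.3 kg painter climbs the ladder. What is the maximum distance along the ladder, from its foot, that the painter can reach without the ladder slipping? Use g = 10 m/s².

d ≈ 2.34 m

Sum moments about the foot of the ladder (the floor normal and friction both act there and drop out).
Ladder weight 10.5×10 = 105 N acts at 1.52 m along the ladder; its horizontal arm is 1.52·cos60.3° = 0.7531 m → τ = 79.08 N·m clockwise.
Painter weight 72.3×10 = 723 N at distance d → arm d·cos60.3° → τ = 723·d·0.4955 clockwise.
Wall normal N at the top has arm L sinθ = 2.641 m counterclockwise, so Στ = 0 gives N·2.641 = 79.08 + 358.2·d.
ΣFy = 0 ⇒ N_floor = 828 N, so the maximum friction is μ_s·N_floor = 0.42×828 = 347.8 N. ΣFx = 0 ⇒ N_wall = f, so at the slipping point N = 347.8 N.
Substituting: 347.8×2.641 = 79.08 + 358.2·d ⇒ d = (918.5 − 79.08) / 358.2 = 2.34 m.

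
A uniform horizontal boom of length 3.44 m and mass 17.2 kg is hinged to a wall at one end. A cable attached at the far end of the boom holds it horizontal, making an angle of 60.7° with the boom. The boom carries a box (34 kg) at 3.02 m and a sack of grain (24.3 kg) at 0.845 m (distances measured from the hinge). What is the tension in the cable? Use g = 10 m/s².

Sum moments about the hinge (the unknown hinge reaction has zero arm there).
Beam weight: 17.2 × 10 = 172 N down at 1.72 m → arm 1.72 m, τ = 172 × 1.72 = 295.8 N·m clockwise.
Box: 34 × 10 = 340 N down at 3.02 m → arm 3.02 m, τ = 340 × 3.02 = 1027 N·m clockwise.
Sack of grain: 24.3 × 10 = 243 N down at 0.845 m → arm 0.845 m, τ = 243 × 0.845 = 205.3 N·m clockwise.
Total clockwise load moment = 1528 N·m.
The cable tension T acts at 3.44 m; only its component perpendicular to the boom, T sinθ, produces torque. sin 60.7° = 0.8721.
Στ = 0 ⇒ T × 3.44 × 0.8721 = 1528 ⇒ T = 1528 / 3 = 509 N.

T ≈ 509 N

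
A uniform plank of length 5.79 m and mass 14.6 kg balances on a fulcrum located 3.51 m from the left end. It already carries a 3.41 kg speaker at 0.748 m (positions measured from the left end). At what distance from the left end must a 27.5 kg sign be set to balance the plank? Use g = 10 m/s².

x ≈ 4.18 m from the left end

Taking torques about the fulcrum (at 3.51 m from the left end):
Beam weight: 14.6 × 10 = 146 N down at 2.895 m → arm 0.615 m, τ = 146 × 0.615 = 89.79 N·m counterclockwise.
Speaker: 3.41 × 10 = 34.1 N down at 0.748 m → arm 2.762 m, τ = 34.1 × 2.762 = 94.18 N·m counterclockwise.
Net moment of existing loads = 184 N·m counterclockwise.
The sign weighs 27.5 × 10 = 275 N and must supply an equal clockwise moment, so its lever arm about the fulcrum is 184 / 275 = 0.669 m.
That puts it at 3.51 + 0.669 = 4.18 m from the left end.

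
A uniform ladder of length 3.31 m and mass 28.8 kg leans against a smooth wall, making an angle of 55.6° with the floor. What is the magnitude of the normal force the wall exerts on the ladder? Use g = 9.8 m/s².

N_wall ≈ 96.6 N

About the foot of the ladder:
Ladder weight 28.8×9.8 = 282.2 N acts at 1.655 m along the ladder; its horizontal arm is 1.655·cos55.6° = 0.935 m → τ = 263.9 N·m clockwise.
Wall normal N acts horizontally at the top; its moment arm is the height L sinθ = 3.31·sin55.6° = 2.731 m, counterclockwise.
Setting net torque to zero: N × 2.731 = 263.9 → N = 96.6 N.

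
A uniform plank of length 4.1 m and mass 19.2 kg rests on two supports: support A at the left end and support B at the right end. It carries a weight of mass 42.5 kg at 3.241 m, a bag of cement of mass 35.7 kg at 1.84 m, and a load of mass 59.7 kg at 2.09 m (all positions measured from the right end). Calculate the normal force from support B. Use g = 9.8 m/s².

R_B ≈ 661 N

Sum moments about support A (its reaction then has zero moment arm).
Beam weight: 19.2 × 9.8 = 188.2 N down at 2.05 m → arm 2.05 m, τ = 188.2 × 2.05 = 385.8 N·m clockwise.
Weight: 42.5 × 9.8 = 416.5 N down at 3.241 m → arm 0.859 m, τ = 416.5 × 0.859 = 357.8 N·m clockwise.
Bag of cement: 35.7 × 9.8 = 349.9 N down at 1.84 m → arm 2.26 m, τ = 349.9 × 2.26 = 790.8 N·m clockwise.
Load: 59.7 × 9.8 = 585.1 N down at 2.09 m → arm 2.01 m, τ = 585.1 × 2.01 = 1176 N·m clockwise.
Net load moment about support A = 2710 N·m clockwise.
Reaction R at support B is upward at 0 m, arm 4.1 m → moment R × 4.1 counterclockwise.
Balancing moments: R × 4.1 = 2710, giving R = 661 N.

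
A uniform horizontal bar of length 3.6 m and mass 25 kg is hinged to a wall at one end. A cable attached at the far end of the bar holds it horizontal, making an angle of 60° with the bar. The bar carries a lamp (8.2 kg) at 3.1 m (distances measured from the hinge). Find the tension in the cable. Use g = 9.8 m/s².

About the hinge:
Beam weight: 25 × 9.8 = 245 N down at 1.8 m → arm 1.8 m, τ = 245 × 1.8 = 441 N·m clockwise.
Lamp: 8.2 × 9.8 = 80.36 N down at 3.1 m → arm 3.1 m, τ = 80.36 × 3.1 = 249.1 N·m clockwise.
Total clockwise load moment = 690.1 N·m.
The cable tension T acts at 3.6 m; only its component perpendicular to the bar, T sinθ, produces torque. sin 60° = 0.866.
Setting net torque to zero: T × 3.6 × 0.866 = 690.1 → T = 690.1 / 3.118 = 221 N.

T ≈ 221 N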